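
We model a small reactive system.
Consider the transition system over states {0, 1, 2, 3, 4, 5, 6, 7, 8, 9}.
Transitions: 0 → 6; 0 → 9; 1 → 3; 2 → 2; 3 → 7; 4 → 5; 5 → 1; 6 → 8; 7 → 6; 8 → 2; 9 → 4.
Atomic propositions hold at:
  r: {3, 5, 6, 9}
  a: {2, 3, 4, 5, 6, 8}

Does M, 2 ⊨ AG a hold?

AG a: greatest fixpoint, start Z0 = {2, 3, 4, 5, 6, 8}, keep only states in Sat with every successor in Z. Z1 = {2, 4, 6, 8}; Z2 = {2, 6, 8}; fixed.
Sat(AG a) = {2, 6, 8}
2 ∈ Sat(AG a) = {2, 6, 8}, so the formula holds at 2.

Yes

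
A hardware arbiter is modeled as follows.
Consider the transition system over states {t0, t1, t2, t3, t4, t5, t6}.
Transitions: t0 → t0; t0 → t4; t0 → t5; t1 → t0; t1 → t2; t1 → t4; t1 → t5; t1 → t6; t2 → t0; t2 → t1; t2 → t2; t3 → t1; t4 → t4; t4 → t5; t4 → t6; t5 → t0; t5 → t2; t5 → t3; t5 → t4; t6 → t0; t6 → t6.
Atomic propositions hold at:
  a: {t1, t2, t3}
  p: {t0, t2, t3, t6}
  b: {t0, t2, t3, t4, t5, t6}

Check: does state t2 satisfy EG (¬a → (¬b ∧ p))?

Sat(¬a) = {t0, t4, t5, t6}
Sat(¬b) = {t1}
Sat(¬b ∧ p) = ∅
Sat(¬a → (¬b ∧ p)) = {t1, t2, t3}
EG (¬a → (¬b ∧ p)): greatest fixpoint, start Z0 = {t1, t2, t3}, keep only states in Sat with some successor in Z. Already a fixed point.
Sat(EG (¬a → (¬b ∧ p))) = {t1, t2, t3}
t2 ∈ Sat(EG (¬a → (¬b ∧ p))) = {t1, t2, t3}, so the formula holds at t2.

Yes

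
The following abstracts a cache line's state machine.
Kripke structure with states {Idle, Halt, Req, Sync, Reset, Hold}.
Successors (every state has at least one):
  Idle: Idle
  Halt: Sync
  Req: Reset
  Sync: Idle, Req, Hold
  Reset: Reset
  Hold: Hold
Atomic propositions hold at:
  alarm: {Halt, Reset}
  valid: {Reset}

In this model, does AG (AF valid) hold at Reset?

Yes

AF valid: least fixpoint, start Z0 = {Reset}, add states with every successor in Z. Z1 = {Req, Reset}; fixed.
Sat(AF valid) = {Req, Reset}
AG (AF valid): greatest fixpoint, start Z0 = {Req, Reset}, keep only states in Sat with every successor in Z. Already a fixed point.
Sat(AG (AF valid)) = {Req, Reset}
Reset ∈ Sat(AG (AF valid)) = {Req, Reset}, so the formula holds at Reset.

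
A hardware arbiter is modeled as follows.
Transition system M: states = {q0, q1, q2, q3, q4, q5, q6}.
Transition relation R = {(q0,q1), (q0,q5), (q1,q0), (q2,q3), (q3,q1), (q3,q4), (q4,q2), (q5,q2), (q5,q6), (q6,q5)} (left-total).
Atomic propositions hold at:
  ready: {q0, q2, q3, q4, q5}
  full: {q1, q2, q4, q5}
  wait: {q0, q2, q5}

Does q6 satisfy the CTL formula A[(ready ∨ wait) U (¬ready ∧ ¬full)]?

Yes

Sat(ready ∨ wait) = {q0, q2, q3, q4, q5}
Sat(¬ready) = {q1, q6}
Sat(¬full) = {q0, q3, q6}
Sat(¬ready ∧ ¬full) = {q6}
A[(ready ∨ wait) U (¬ready ∧ ¬full)]: least fixpoint, start Z0 = Sat((¬ready ∧ ¬full)) = {q6}, add states in Sat(ready ∨ wait) with every successor in Z. Already a fixed point.
Sat(A[(ready ∨ wait) U (¬ready ∧ ¬full)]) = {q6}
q6 ∈ Sat(A[(ready ∨ wait) U (¬ready ∧ ¬full)]) = {q6}, so the formula holds at q6.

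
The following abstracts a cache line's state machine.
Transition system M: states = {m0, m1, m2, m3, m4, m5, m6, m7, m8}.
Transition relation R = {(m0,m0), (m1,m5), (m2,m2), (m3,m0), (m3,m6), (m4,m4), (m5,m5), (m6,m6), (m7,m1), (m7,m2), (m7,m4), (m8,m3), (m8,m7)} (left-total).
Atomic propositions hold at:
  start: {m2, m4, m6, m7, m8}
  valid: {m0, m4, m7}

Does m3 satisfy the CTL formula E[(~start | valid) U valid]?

Yes

Sat(~start) = {m0, m1, m3, m5}
Sat(~start | valid) = {m0, m1, m3, m4, m5, m7}
E[(~start | valid) U valid]: least fixpoint, start Z0 = Sat(valid) = {m0, m4, m7}, add states in Sat(~start | valid) with some successor in Z. Z1 = {m0, m3, m4, m7}; fixed.
Sat(E[(~start | valid) U valid]) = {m0, m3, m4, m7}
m3 ∈ Sat(E[(~start | valid) U valid]) = {m0, m3, m4, m7}, so the formula holds at m3.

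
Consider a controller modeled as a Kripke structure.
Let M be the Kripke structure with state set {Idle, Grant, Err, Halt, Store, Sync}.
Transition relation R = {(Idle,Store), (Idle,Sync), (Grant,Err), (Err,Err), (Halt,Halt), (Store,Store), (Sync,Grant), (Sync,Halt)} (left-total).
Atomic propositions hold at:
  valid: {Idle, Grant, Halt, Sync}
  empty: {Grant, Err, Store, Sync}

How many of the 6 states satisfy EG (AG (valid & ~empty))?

Sat(~empty) = {Idle, Halt}
Sat(valid & ~empty) = {Idle, Halt}
AG (valid & ~empty): greatest fixpoint, start Z0 = {Idle, Halt}, keep only states in Sat with every successor in Z. Z1 = {Halt}; fixed.
Sat(AG (valid & ~empty)) = {Halt}
EG (AG (valid & ~empty)): greatest fixpoint, start Z0 = {Halt}, keep only states in Sat with some successor in Z. Already a fixed point.
Sat(EG (AG (valid & ~empty))) = {Halt}
|Sat(EG (AG (valid & ~empty)))| = |{Halt}| = 1.

1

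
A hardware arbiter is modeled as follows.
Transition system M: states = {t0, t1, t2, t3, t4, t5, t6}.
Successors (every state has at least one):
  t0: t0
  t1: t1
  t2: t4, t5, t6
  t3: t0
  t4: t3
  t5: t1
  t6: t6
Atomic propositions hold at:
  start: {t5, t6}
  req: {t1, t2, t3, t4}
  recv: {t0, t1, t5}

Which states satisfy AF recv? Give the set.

{t0, t1, t3, t4, t5}

AF recv: least fixpoint, start Z0 = {t0, t1, t5}, add states with every successor in Z. Z1 = {t0, t1, t3, t5}; Z2 = {t0, t1, t3, t4, t5}; fixed.
Sat(AF recv) = {t0, t1, t3, t4, t5}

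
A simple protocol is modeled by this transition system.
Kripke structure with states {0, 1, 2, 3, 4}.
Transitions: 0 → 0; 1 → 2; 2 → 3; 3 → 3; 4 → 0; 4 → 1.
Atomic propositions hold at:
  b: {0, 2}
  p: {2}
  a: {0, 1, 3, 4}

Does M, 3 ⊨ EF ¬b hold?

Yes

Sat(¬b) = {1, 3, 4}
EF ¬b: least fixpoint, start Z0 = {1, 3, 4}, add states with some successor in Z. Z1 = {1, 2, 3, 4}; fixed.
Sat(EF ¬b) = {1, 2, 3, 4}
3 ∈ Sat(EF ¬b) = {1, 2, 3, 4}, so the formula holds at 3.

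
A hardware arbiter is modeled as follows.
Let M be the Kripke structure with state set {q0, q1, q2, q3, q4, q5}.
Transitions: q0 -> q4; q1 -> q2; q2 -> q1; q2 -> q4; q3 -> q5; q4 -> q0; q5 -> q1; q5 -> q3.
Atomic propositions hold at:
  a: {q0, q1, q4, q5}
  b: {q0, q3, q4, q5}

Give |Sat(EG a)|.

EG a: greatest fixpoint, start Z0 = {q0, q1, q4, q5}, keep only states in Sat with some successor in Z. Z1 = {q0, q4, q5}; Z2 = {q0, q4}; fixed.
Sat(EG a) = {q0, q4}
|Sat(EG a)| = |{q0, q4}| = 2.

2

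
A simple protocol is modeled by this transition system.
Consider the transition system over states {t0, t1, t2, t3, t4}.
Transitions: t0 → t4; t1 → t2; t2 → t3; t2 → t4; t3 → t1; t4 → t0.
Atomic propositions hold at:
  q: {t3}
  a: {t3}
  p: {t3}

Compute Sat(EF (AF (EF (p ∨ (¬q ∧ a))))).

{t1, t2, t3}

Sat(¬q) = {t0, t1, t2, t4}
Sat(¬q ∧ a) = ∅
Sat(p ∨ (¬q ∧ a)) = {t3}
EF (p ∨ (¬q ∧ a)): least fixpoint, start Z0 = {t3}, add states with some successor in Z. Z1 = {t2, t3}; Z2 = {t1, t2, t3}; fixed.
Sat(EF (p ∨ (¬q ∧ a))) = {t1, t2, t3}
AF (EF (p ∨ (¬q ∧ a))): least fixpoint, start Z0 = {t1, t2, t3}, add states with every successor in Z. Already a fixed point.
Sat(AF (EF (p ∨ (¬q ∧ a)))) = {t1, t2, t3}
EF (AF (EF (p ∨ (¬q ∧ a)))): least fixpoint, start Z0 = {t1, t2, t3}, add states with some successor in Z. Already a fixed point.
Sat(EF (AF (EF (p ∨ (¬q ∧ a))))) = {t1, t2, t3}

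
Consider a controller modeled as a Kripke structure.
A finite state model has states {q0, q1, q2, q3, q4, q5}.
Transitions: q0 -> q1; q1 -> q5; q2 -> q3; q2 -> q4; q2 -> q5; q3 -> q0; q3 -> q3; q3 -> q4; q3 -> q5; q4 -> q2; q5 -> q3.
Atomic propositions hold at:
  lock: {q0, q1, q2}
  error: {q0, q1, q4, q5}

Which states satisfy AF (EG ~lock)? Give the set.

{q0, q1, q3, q5}

Sat(~lock) = {q3, q4, q5}
EG ~lock: greatest fixpoint, start Z0 = {q3, q4, q5}, keep only states in Sat with some successor in Z. Z1 = {q3, q5}; fixed.
Sat(EG ~lock) = {q3, q5}
AF (EG ~lock): least fixpoint, start Z0 = {q3, q5}, add states with every successor in Z. Z1 = {q1, q3, q5}; Z2 = {q0, q1, q3, q5}; fixed.
Sat(AF (EG ~lock)) = {q0, q1, q3, q5}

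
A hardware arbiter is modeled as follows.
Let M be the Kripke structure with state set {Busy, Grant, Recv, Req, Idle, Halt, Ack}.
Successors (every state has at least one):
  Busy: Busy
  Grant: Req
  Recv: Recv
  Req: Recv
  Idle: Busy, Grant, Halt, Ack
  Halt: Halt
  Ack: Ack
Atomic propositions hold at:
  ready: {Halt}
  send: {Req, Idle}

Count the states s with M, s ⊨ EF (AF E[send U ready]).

E[send U ready]: least fixpoint, start Z0 = Sat(ready) = {Halt}, add states in Sat(send) with some successor in Z. Z1 = {Idle, Halt}; fixed.
Sat(E[send U ready]) = {Idle, Halt}
AF E[send U ready]: least fixpoint, start Z0 = {Idle, Halt}, add states with every successor in Z. Already a fixed point.
Sat(AF E[send U ready]) = {Idle, Halt}
EF (AF E[send U ready]): least fixpoint, start Z0 = {Idle, Halt}, add states with some successor in Z. Already a fixed point.
Sat(EF (AF E[send U ready])) = {Idle, Halt}
|Sat(EF (AF E[send U ready]))| = |{Idle, Halt}| = 2.

2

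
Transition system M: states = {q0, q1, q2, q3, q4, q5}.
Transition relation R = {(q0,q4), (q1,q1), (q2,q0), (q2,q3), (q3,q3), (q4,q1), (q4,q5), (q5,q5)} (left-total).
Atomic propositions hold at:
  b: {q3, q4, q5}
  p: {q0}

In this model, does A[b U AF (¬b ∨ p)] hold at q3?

No

Sat(¬b) = {q0, q1, q2}
Sat(¬b ∨ p) = {q0, q1, q2}
AF (¬b ∨ p): least fixpoint, start Z0 = {q0, q1, q2}, add states with every successor in Z. Already a fixed point.
Sat(AF (¬b ∨ p)) = {q0, q1, q2}
A[b U AF (¬b ∨ p)]: least fixpoint, start Z0 = Sat(AF (¬b ∨ p)) = {q0, q1, q2}, add states in Sat(b) with every successor in Z. Already a fixed point.
Sat(A[b U AF (¬b ∨ p)]) = {q0, q1, q2}
q3 ∉ Sat(A[b U AF (¬b ∨ p)]) = {q0, q1, q2}, so the formula does not hold at q3.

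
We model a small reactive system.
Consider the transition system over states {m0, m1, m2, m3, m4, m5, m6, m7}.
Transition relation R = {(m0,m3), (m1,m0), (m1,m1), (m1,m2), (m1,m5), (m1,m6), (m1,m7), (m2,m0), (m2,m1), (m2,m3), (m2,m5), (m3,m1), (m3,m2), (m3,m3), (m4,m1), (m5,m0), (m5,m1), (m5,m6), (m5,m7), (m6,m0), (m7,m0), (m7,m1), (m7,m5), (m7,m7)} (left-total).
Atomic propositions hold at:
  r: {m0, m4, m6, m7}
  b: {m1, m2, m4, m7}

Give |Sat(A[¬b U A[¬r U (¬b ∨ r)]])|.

Sat(¬b) = {m0, m3, m5, m6}
Sat(¬r) = {m1, m2, m3, m5}
Sat(¬b ∨ r) = {m0, m3, m4, m5, m6, m7}
A[¬r U (¬b ∨ r)]: least fixpoint, start Z0 = Sat((¬b ∨ r)) = {m0, m3, m4, m5, m6, m7}, add states in Sat(¬r) with every successor in Z. Already a fixed point.
Sat(A[¬r U (¬b ∨ r)]) = {m0, m3, m4, m5, m6, m7}
A[¬b U A[¬r U (¬b ∨ r)]]: least fixpoint, start Z0 = Sat(A[¬r U (¬b ∨ r)]) = {m0, m3, m4, m5, m6, m7}, add states in Sat(¬b) with every successor in Z. Already a fixed point.
Sat(A[¬b U A[¬r U (¬b ∨ r)]]) = {m0, m3, m4, m5, m6, m7}
|Sat(A[¬b U A[¬r U (¬b ∨ r)]])| = |{m0, m3, m4, m5, m6, m7}| = 6.

6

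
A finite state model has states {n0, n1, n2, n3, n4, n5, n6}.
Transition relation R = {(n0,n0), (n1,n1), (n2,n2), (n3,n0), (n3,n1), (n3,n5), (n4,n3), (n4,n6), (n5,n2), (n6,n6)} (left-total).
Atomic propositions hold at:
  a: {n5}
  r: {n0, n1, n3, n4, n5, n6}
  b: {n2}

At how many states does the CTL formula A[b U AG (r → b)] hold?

1

Sat(r → b) = {n2}
AG (r → b): greatest fixpoint, start Z0 = {n2}, keep only states in Sat with every successor in Z. Already a fixed point.
Sat(AG (r → b)) = {n2}
A[b U AG (r → b)]: least fixpoint, start Z0 = Sat(AG (r → b)) = {n2}, add states in Sat(b) with every successor in Z. Already a fixed point.
Sat(A[b U AG (r → b)]) = {n2}
|Sat(A[b U AG (r → b)])| = |{n2}| = 1.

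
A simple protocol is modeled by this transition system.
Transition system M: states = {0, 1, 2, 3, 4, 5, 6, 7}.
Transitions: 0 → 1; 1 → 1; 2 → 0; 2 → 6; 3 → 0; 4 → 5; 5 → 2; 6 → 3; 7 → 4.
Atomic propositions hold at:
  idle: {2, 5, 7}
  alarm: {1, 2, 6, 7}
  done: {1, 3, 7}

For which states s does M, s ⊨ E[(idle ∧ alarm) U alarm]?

Sat(idle ∧ alarm) = {2, 7}
E[(idle ∧ alarm) U alarm]: least fixpoint, start Z0 = Sat(alarm) = {1, 2, 6, 7}, add states in Sat(idle ∧ alarm) with some successor in Z. Already a fixed point.
Sat(E[(idle ∧ alarm) U alarm]) = {1, 2, 6, 7}

{1, 2, 6, 7}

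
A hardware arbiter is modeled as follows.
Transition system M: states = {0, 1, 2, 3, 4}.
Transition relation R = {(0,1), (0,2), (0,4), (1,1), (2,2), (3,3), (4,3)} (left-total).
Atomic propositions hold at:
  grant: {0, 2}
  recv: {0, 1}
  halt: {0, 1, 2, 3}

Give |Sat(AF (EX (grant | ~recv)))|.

Sat(~recv) = {2, 3, 4}
Sat(grant | ~recv) = {0, 2, 3, 4}
Sat(EX (grant | ~recv)) = {s : some successor in {0, 2, 3, 4}} = {0, 2, 3, 4}
AF (EX (grant | ~recv)): least fixpoint, start Z0 = {0, 2, 3, 4}, add states with every successor in Z. Already a fixed point.
Sat(AF (EX (grant | ~recv))) = {0, 2, 3, 4}
|Sat(AF (EX (grant | ~recv)))| = |{0, 2, 3, 4}| = 4.

4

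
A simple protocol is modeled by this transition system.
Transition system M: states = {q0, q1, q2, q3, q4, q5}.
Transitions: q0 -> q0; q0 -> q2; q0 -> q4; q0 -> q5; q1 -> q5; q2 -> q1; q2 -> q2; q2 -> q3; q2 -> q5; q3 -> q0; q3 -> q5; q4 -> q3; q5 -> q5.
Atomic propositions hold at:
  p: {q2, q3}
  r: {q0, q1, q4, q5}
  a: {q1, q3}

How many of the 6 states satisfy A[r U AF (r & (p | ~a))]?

5

Sat(~a) = {q0, q2, q4, q5}
Sat(p | ~a) = {q0, q2, q3, q4, q5}
Sat(r & (p | ~a)) = {q0, q4, q5}
AF (r & (p | ~a)): least fixpoint, start Z0 = {q0, q4, q5}, add states with every successor in Z. Z1 = {q0, q1, q3, q4, q5}; fixed.
Sat(AF (r & (p | ~a))) = {q0, q1, q3, q4, q5}
A[r U AF (r & (p | ~a))]: least fixpoint, start Z0 = Sat(AF (r & (p | ~a))) = {q0, q1, q3, q4, q5}, add states in Sat(r) with every successor in Z. Already a fixed point.
Sat(A[r U AF (r & (p | ~a))]) = {q0, q1, q3, q4, q5}
|Sat(A[r U AF (r & (p | ~a))])| = |{q0, q1, q3, q4, q5}| = 5.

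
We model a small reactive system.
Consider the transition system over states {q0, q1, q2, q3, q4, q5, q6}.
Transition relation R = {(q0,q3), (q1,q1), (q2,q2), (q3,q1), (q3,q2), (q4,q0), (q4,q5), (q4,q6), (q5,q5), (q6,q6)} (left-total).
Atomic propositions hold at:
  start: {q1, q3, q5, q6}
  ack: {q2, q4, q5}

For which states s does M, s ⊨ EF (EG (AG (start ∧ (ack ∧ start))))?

{q4, q5}

Sat(ack ∧ start) = {q5}
Sat(start ∧ (ack ∧ start)) = {q5}
AG (start ∧ (ack ∧ start)): greatest fixpoint, start Z0 = {q5}, keep only states in Sat with every successor in Z. Already a fixed point.
Sat(AG (start ∧ (ack ∧ start))) = {q5}
EG (AG (start ∧ (ack ∧ start))): greatest fixpoint, start Z0 = {q5}, keep only states in Sat with some successor in Z. Already a fixed point.
Sat(EG (AG (start ∧ (ack ∧ start)))) = {q5}
EF (EG (AG (start ∧ (ack ∧ start)))): least fixpoint, start Z0 = {q5}, add states with some successor in Z. Z1 = {q4, q5}; fixed.
Sat(EF (EG (AG (start ∧ (ack ∧ start))))) = {q4, q5}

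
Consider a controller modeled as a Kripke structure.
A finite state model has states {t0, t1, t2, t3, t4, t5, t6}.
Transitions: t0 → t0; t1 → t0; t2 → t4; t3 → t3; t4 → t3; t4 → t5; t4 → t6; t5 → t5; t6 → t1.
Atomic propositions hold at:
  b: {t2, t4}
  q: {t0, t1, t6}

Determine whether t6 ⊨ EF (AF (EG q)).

Yes

EG q: greatest fixpoint, start Z0 = {t0, t1, t6}, keep only states in Sat with some successor in Z. Already a fixed point.
Sat(EG q) = {t0, t1, t6}
AF (EG q): least fixpoint, start Z0 = {t0, t1, t6}, add states with every successor in Z. Already a fixed point.
Sat(AF (EG q)) = {t0, t1, t6}
EF (AF (EG q)): least fixpoint, start Z0 = {t0, t1, t6}, add states with some successor in Z. Z1 = {t0, t1, t4, t6}; Z2 = {t0, t1, t2, t4, t6}; fixed.
Sat(EF (AF (EG q))) = {t0, t1, t2, t4, t6}
t6 ∈ Sat(EF (AF (EG q))) = {t0, t1, t2, t4, t6}, so the formula holds at t6.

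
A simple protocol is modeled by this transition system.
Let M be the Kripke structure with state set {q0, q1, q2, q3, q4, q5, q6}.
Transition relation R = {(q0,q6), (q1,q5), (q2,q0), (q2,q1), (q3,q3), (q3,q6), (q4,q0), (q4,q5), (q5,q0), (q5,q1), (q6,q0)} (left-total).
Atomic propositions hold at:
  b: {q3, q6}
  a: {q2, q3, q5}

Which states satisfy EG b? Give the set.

{q3}

EG b: greatest fixpoint, start Z0 = {q3, q6}, keep only states in Sat with some successor in Z. Z1 = {q3}; fixed.
Sat(EG b) = {q3}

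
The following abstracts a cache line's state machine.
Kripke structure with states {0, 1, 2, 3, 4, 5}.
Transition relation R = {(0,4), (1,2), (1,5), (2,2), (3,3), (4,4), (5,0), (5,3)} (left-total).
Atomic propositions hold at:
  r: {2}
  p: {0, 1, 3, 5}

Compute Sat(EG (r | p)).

{1, 2, 3, 5}

Sat(r | p) = {0, 1, 2, 3, 5}
EG (r | p): greatest fixpoint, start Z0 = {0, 1, 2, 3, 5}, keep only states in Sat with some successor in Z. Z1 = {1, 2, 3, 5}; fixed.
Sat(EG (r | p)) = {1, 2, 3, 5}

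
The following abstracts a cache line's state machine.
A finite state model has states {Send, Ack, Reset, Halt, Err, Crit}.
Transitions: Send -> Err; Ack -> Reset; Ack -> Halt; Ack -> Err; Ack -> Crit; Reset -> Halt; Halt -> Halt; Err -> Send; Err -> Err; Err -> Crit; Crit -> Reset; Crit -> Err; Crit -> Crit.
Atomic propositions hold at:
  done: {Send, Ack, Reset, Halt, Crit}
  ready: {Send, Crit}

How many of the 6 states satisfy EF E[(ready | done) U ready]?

4

Sat(ready | done) = {Send, Ack, Reset, Halt, Crit}
E[(ready | done) U ready]: least fixpoint, start Z0 = Sat(ready) = {Send, Crit}, add states in Sat(ready | done) with some successor in Z. Z1 = {Send, Ack, Crit}; fixed.
Sat(E[(ready | done) U ready]) = {Send, Ack, Crit}
EF E[(ready | done) U ready]: least fixpoint, start Z0 = {Send, Ack, Crit}, add states with some successor in Z. Z1 = {Send, Ack, Err, Crit}; fixed.
Sat(EF E[(ready | done) U ready]) = {Send, Ack, Err, Crit}
|Sat(EF E[(ready | done) U ready])| = |{Send, Ack, Err, Crit}| = 4.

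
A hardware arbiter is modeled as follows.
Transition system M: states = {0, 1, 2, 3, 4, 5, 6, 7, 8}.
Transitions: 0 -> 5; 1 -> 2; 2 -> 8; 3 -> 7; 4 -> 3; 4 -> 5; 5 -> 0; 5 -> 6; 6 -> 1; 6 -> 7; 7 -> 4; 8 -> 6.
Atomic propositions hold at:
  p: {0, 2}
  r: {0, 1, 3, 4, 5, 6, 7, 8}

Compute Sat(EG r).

EG r: greatest fixpoint, start Z0 = {0, 1, 3, 4, 5, 6, 7, 8}, keep only states in Sat with some successor in Z. Z1 = {0, 3, 4, 5, 6, 7, 8}; fixed.
Sat(EG r) = {0, 3, 4, 5, 6, 7, 8}

{0, 3, 4, 5, 6, 7, 8}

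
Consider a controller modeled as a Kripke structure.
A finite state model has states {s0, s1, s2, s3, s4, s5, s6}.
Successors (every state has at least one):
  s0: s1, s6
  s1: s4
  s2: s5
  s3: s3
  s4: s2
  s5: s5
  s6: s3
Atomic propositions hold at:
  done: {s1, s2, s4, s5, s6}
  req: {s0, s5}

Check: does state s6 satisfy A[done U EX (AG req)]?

AG req: greatest fixpoint, start Z0 = {s0, s5}, keep only states in Sat with every successor in Z. Z1 = {s5}; fixed.
Sat(AG req) = {s5}
Sat(EX (AG req)) = {s : some successor in {s5}} = {s2, s5}
A[done U EX (AG req)]: least fixpoint, start Z0 = Sat(EX (AG req)) = {s2, s5}, add states in Sat(done) with every successor in Z. Z1 = {s2, s4, s5}; Z2 = {s1, s2, s4, s5}; fixed.
Sat(A[done U EX (AG req)]) = {s1, s2, s4, s5}
s6 ∉ Sat(A[done U EX (AG req)]) = {s1, s2, s4, s5}, so the formula does not hold at s6.

No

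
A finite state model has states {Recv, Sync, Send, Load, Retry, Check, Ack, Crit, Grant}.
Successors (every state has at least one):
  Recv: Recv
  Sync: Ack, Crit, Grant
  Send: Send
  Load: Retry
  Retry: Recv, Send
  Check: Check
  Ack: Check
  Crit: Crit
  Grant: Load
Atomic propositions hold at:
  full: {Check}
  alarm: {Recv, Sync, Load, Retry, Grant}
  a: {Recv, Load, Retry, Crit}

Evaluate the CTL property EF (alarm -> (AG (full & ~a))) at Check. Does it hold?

Yes

Sat(~a) = {Sync, Send, Check, Ack, Grant}
Sat(full & ~a) = {Check}
AG (full & ~a): greatest fixpoint, start Z0 = {Check}, keep only states in Sat with every successor in Z. Already a fixed point.
Sat(AG (full & ~a)) = {Check}
Sat(alarm -> (AG (full & ~a))) = {Send, Check, Ack, Crit}
EF (alarm -> (AG (full & ~a))): least fixpoint, start Z0 = {Send, Check, Ack, Crit}, add states with some successor in Z. Z1 = {Sync, Send, Retry, Check, Ack, Crit}; Z2 = {Sync, Send, Load, Retry, Check, Ack, Crit}; Z3 = {Sync, Send, Load, Retry, Check, Ack, Crit, Grant}; fixed.
Sat(EF (alarm -> (AG (full & ~a)))) = {Sync, Send, Load, Retry, Check, Ack, Crit, Grant}
Check ∈ Sat(EF (alarm -> (AG (full & ~a)))) = {Sync, Send, Load, Retry, Check, Ack, Crit, Grant}, so the formula holds at Check.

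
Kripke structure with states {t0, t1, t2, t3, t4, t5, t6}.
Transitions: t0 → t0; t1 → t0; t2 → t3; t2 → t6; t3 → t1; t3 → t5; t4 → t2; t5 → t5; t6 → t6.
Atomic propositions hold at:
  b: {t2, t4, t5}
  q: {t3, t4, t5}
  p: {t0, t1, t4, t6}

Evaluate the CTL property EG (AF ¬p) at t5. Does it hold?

Sat(¬p) = {t2, t3, t5}
AF ¬p: least fixpoint, start Z0 = {t2, t3, t5}, add states with every successor in Z. Z1 = {t2, t3, t4, t5}; fixed.
Sat(AF ¬p) = {t2, t3, t4, t5}
EG (AF ¬p): greatest fixpoint, start Z0 = {t2, t3, t4, t5}, keep only states in Sat with some successor in Z. Already a fixed point.
Sat(EG (AF ¬p)) = {t2, t3, t4, t5}
t5 ∈ Sat(EG (AF ¬p)) = {t2, t3, t4, t5}, so the formula holds at t5.

Yes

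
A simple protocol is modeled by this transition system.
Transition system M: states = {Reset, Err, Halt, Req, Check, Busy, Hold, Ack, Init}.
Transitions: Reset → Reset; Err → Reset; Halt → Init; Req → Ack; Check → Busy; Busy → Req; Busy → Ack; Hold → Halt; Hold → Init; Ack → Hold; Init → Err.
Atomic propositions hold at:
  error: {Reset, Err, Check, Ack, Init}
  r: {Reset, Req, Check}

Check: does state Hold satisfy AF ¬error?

Sat(¬error) = {Halt, Req, Busy, Hold}
AF ¬error: least fixpoint, start Z0 = {Halt, Req, Busy, Hold}, add states with every successor in Z. Z1 = {Halt, Req, Check, Busy, Hold, Ack}; fixed.
Sat(AF ¬error) = {Halt, Req, Check, Busy, Hold, Ack}
Hold ∈ Sat(AF ¬error) = {Halt, Req, Check, Busy, Hold, Ack}, so the formula holds at Hold.

Yes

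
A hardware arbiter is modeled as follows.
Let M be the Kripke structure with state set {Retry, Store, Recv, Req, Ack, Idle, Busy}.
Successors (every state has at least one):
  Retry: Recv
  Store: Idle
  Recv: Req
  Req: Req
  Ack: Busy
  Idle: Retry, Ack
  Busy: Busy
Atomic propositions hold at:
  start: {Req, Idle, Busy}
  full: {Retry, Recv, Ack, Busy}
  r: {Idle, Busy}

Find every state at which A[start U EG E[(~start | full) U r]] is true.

{Store, Ack, Idle, Busy}

Sat(~start) = {Retry, Store, Recv, Ack}
Sat(~start | full) = {Retry, Store, Recv, Ack, Busy}
E[(~start | full) U r]: least fixpoint, start Z0 = Sat(r) = {Idle, Busy}, add states in Sat(~start | full) with some successor in Z. Z1 = {Store, Ack, Idle, Busy}; fixed.
Sat(E[(~start | full) U r]) = {Store, Ack, Idle, Busy}
EG E[(~start | full) U r]: greatest fixpoint, start Z0 = {Store, Ack, Idle, Busy}, keep only states in Sat with some successor in Z. Already a fixed point.
Sat(EG E[(~start | full) U r]) = {Store, Ack, Idle, Busy}
A[start U EG E[(~start | full) U r]]: least fixpoint, start Z0 = Sat(EG E[(~start | full) U r]) = {Store, Ack, Idle, Busy}, add states in Sat(start) with every successor in Z. Already a fixed point.
Sat(A[start U EG E[(~start | full) U r]]) = {Store, Ack, Idle, Busy}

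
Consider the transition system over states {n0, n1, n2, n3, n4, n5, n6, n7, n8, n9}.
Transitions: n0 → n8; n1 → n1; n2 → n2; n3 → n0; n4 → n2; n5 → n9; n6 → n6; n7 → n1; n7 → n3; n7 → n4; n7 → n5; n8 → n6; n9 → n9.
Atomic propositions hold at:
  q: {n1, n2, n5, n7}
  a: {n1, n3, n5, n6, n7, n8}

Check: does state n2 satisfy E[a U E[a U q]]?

Yes

E[a U q]: least fixpoint, start Z0 = Sat(q) = {n1, n2, n5, n7}, add states in Sat(a) with some successor in Z. Already a fixed point.
Sat(E[a U q]) = {n1, n2, n5, n7}
E[a U E[a U q]]: least fixpoint, start Z0 = Sat(E[a U q]) = {n1, n2, n5, n7}, add states in Sat(a) with some successor in Z. Already a fixed point.
Sat(E[a U E[a U q]]) = {n1, n2, n5, n7}
n2 ∈ Sat(E[a U E[a U q]]) = {n1, n2, n5, n7}, so the formula holds at n2.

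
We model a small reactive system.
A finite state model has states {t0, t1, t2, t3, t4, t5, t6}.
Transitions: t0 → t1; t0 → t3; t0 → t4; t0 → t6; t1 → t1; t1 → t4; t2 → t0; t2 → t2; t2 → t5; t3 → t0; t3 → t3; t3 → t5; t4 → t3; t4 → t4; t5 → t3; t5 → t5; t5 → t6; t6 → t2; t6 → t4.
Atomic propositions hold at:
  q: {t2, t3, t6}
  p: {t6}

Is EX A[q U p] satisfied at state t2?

No

A[q U p]: least fixpoint, start Z0 = Sat(p) = {t6}, add states in Sat(q) with every successor in Z. Already a fixed point.
Sat(A[q U p]) = {t6}
Sat(EX A[q U p]) = {s : some successor in {t6}} = {t0, t5}
t2 ∉ Sat(EX A[q U p]) = {t0, t5}, so the formula does not hold at t2.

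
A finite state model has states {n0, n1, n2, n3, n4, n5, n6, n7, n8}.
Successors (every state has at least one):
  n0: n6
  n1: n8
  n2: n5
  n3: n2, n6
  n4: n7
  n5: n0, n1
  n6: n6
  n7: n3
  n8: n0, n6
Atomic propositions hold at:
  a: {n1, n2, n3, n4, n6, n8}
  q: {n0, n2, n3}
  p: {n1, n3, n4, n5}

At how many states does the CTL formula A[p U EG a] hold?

EG a: greatest fixpoint, start Z0 = {n1, n2, n3, n4, n6, n8}, keep only states in Sat with some successor in Z. Z1 = {n1, n3, n6, n8}; fixed.
Sat(EG a) = {n1, n3, n6, n8}
A[p U EG a]: least fixpoint, start Z0 = Sat(EG a) = {n1, n3, n6, n8}, add states in Sat(p) with every successor in Z. Already a fixed point.
Sat(A[p U EG a]) = {n1, n3, n6, n8}
|Sat(A[p U EG a])| = |{n1, n3, n6, n8}| = 4.

4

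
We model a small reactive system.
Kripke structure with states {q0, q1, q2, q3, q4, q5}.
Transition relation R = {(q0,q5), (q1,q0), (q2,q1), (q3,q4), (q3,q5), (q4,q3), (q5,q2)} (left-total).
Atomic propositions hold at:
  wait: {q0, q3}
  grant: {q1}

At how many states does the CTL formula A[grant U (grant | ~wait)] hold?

Sat(~wait) = {q1, q2, q4, q5}
Sat(grant | ~wait) = {q1, q2, q4, q5}
A[grant U (grant | ~wait)]: least fixpoint, start Z0 = Sat((grant | ~wait)) = {q1, q2, q4, q5}, add states in Sat(grant) with every successor in Z. Already a fixed point.
Sat(A[grant U (grant | ~wait)]) = {q1, q2, q4, q5}
|Sat(A[grant U (grant | ~wait)])| = |{q1, q2, q4, q5}| = 4.

4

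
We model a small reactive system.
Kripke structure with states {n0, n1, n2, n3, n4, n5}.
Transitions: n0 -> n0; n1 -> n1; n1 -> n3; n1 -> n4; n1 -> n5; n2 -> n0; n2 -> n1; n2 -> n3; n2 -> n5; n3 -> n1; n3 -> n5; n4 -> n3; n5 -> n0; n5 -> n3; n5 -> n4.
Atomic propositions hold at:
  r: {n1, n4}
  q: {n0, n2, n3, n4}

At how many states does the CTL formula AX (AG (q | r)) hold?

1

Sat(q | r) = {n0, n1, n2, n3, n4}
AG (q | r): greatest fixpoint, start Z0 = {n0, n1, n2, n3, n4}, keep only states in Sat with every successor in Z. Z1 = {n0, n4}; Z2 = {n0}; fixed.
Sat(AG (q | r)) = {n0}
Sat(AX (AG (q | r))) = {s : every successor in {n0}} = {n0}
|Sat(AX (AG (q | r)))| = |{n0}| = 1.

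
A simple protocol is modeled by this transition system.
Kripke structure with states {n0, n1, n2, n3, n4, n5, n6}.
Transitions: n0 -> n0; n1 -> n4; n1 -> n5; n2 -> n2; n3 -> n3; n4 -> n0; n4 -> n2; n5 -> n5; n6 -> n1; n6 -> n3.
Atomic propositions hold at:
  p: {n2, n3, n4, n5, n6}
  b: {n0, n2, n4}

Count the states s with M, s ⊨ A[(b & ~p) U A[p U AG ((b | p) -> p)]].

Sat(~p) = {n0, n1}
Sat(b & ~p) = {n0}
Sat(b | p) = {n0, n2, n3, n4, n5, n6}
Sat((b | p) -> p) = {n1, n2, n3, n4, n5, n6}
AG ((b | p) -> p): greatest fixpoint, start Z0 = {n1, n2, n3, n4, n5, n6}, keep only states in Sat with every successor in Z. Z1 = {n1, n2, n3, n5, n6}; Z2 = {n2, n3, n5, n6}; Z3 = {n2, n3, n5}; fixed.
Sat(AG ((b | p) -> p)) = {n2, n3, n5}
A[p U AG ((b | p) -> p)]: least fixpoint, start Z0 = Sat(AG ((b | p) -> p)) = {n2, n3, n5}, add states in Sat(p) with every successor in Z. Already a fixed point.
Sat(A[p U AG ((b | p) -> p)]) = {n2, n3, n5}
A[(b & ~p) U A[p U AG ((b | p) -> p)]]: least fixpoint, start Z0 = Sat(A[p U AG ((b | p) -> p)]) = {n2, n3, n5}, add states in Sat(b & ~p) with every successor in Z. Already a fixed point.
Sat(A[(b & ~p) U A[p U AG ((b | p) -> p)]]) = {n2, n3, n5}
|Sat(A[(b & ~p) U A[p U AG ((b | p) -> p)]])| = |{n2, n3, n5}| = 3.

3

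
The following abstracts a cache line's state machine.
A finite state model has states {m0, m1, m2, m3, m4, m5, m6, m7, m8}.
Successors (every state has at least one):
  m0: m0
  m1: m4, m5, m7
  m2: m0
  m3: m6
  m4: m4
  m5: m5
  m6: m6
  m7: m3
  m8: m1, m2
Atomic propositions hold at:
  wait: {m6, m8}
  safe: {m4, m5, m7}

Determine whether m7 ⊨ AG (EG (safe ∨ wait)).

Sat(safe ∨ wait) = {m4, m5, m6, m7, m8}
EG (safe ∨ wait): greatest fixpoint, start Z0 = {m4, m5, m6, m7, m8}, keep only states in Sat with some successor in Z. Z1 = {m4, m5, m6}; fixed.
Sat(EG (safe ∨ wait)) = {m4, m5, m6}
AG (EG (safe ∨ wait)): greatest fixpoint, start Z0 = {m4, m5, m6}, keep only states in Sat with every successor in Z. Already a fixed point.
Sat(AG (EG (safe ∨ wait))) = {m4, m5, m6}
m7 ∉ Sat(AG (EG (safe ∨ wait))) = {m4, m5, m6}, so the formula does not hold at m7.

No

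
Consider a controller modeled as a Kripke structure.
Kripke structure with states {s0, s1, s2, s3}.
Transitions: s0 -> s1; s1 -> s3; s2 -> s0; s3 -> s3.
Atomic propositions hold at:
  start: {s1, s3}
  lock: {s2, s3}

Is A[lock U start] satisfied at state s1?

A[lock U start]: least fixpoint, start Z0 = Sat(start) = {s1, s3}, add states in Sat(lock) with every successor in Z. Already a fixed point.
Sat(A[lock U start]) = {s1, s3}
s1 ∈ Sat(A[lock U start]) = {s1, s3}, so the formula holds at s1.

Yes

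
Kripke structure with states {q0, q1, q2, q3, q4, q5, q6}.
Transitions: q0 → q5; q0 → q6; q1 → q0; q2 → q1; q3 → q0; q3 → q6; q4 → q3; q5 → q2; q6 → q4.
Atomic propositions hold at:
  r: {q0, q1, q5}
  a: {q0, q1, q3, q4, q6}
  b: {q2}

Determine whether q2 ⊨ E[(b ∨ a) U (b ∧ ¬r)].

Sat(b ∨ a) = {q0, q1, q2, q3, q4, q6}
Sat(¬r) = {q2, q3, q4, q6}
Sat(b ∧ ¬r) = {q2}
E[(b ∨ a) U (b ∧ ¬r)]: least fixpoint, start Z0 = Sat((b ∧ ¬r)) = {q2}, add states in Sat(b ∨ a) with some successor in Z. Already a fixed point.
Sat(E[(b ∨ a) U (b ∧ ¬r)]) = {q2}
q2 ∈ Sat(E[(b ∨ a) U (b ∧ ¬r)]) = {q2}, so the formula holds at q2.

Yes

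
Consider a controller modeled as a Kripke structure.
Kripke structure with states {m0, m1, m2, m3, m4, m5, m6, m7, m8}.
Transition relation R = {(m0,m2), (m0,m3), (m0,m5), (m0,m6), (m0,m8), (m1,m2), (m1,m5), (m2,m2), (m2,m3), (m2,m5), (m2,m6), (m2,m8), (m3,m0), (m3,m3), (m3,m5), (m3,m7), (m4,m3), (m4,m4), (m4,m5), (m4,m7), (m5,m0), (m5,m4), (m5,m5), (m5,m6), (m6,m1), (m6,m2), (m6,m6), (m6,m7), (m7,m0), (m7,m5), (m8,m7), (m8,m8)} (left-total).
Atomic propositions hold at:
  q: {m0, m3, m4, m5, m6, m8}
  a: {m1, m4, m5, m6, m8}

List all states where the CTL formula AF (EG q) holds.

{m0, m3, m4, m5, m6, m7, m8}

EG q: greatest fixpoint, start Z0 = {m0, m3, m4, m5, m6, m8}, keep only states in Sat with some successor in Z. Already a fixed point.
Sat(EG q) = {m0, m3, m4, m5, m6, m8}
AF (EG q): least fixpoint, start Z0 = {m0, m3, m4, m5, m6, m8}, add states with every successor in Z. Z1 = {m0, m3, m4, m5, m6, m7, m8}; fixed.
Sat(AF (EG q)) = {m0, m3, m4, m5, m6, m7, m8}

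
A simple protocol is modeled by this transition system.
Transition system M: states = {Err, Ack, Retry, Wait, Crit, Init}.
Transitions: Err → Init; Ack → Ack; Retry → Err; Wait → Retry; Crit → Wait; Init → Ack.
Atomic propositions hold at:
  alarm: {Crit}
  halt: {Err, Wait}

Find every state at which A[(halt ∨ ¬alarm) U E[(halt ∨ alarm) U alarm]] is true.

{Crit}

Sat(¬alarm) = {Err, Ack, Retry, Wait, Init}
Sat(halt ∨ ¬alarm) = {Err, Ack, Retry, Wait, Init}
Sat(halt ∨ alarm) = {Err, Wait, Crit}
E[(halt ∨ alarm) U alarm]: least fixpoint, start Z0 = Sat(alarm) = {Crit}, add states in Sat(halt ∨ alarm) with some successor in Z. Already a fixed point.
Sat(E[(halt ∨ alarm) U alarm]) = {Crit}
A[(halt ∨ ¬alarm) U E[(halt ∨ alarm) U alarm]]: least fixpoint, start Z0 = Sat(E[(halt ∨ alarm) U alarm]) = {Crit}, add states in Sat(halt ∨ ¬alarm) with every successor in Z. Already a fixed point.
Sat(A[(halt ∨ ¬alarm) U E[(halt ∨ alarm) U alarm]]) = {Crit}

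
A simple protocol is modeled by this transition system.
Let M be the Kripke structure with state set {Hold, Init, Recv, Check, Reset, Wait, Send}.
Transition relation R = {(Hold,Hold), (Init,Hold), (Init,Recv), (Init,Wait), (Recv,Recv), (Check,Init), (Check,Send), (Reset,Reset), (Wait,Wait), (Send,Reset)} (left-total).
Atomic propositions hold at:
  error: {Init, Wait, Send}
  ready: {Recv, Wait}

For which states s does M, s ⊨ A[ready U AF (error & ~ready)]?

Sat(~ready) = {Hold, Init, Check, Reset, Send}
Sat(error & ~ready) = {Init, Send}
AF (error & ~ready): least fixpoint, start Z0 = {Init, Send}, add states with every successor in Z. Z1 = {Init, Check, Send}; fixed.
Sat(AF (error & ~ready)) = {Init, Check, Send}
A[ready U AF (error & ~ready)]: least fixpoint, start Z0 = Sat(AF (error & ~ready)) = {Init, Check, Send}, add states in Sat(ready) with every successor in Z. Already a fixed point.
Sat(A[ready U AF (error & ~ready)]) = {Init, Check, Send}

{Init, Check, Send}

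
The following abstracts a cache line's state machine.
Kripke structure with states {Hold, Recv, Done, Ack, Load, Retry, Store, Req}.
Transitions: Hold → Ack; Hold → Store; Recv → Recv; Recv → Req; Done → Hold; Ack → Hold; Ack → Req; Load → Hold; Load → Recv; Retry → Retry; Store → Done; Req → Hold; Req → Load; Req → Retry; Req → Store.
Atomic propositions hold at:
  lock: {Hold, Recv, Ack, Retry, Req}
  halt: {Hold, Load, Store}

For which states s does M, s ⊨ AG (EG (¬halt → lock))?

Sat(¬halt) = {Recv, Done, Ack, Retry, Req}
Sat(¬halt → lock) = {Hold, Recv, Ack, Load, Retry, Store, Req}
EG (¬halt → lock): greatest fixpoint, start Z0 = {Hold, Recv, Ack, Load, Retry, Store, Req}, keep only states in Sat with some successor in Z. Z1 = {Hold, Recv, Ack, Load, Retry, Req}; fixed.
Sat(EG (¬halt → lock)) = {Hold, Recv, Ack, Load, Retry, Req}
AG (EG (¬halt → lock)): greatest fixpoint, start Z0 = {Hold, Recv, Ack, Load, Retry, Req}, keep only states in Sat with every successor in Z. Z1 = {Recv, Ack, Load, Retry}; Z2 = {Retry}; fixed.
Sat(AG (EG (¬halt → lock))) = {Retry}

{Retry}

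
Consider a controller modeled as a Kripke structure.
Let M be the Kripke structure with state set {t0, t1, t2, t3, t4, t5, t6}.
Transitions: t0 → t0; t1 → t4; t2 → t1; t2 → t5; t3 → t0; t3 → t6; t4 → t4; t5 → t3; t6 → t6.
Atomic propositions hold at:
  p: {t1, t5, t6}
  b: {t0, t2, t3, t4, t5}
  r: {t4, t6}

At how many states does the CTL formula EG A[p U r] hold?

3

A[p U r]: least fixpoint, start Z0 = Sat(r) = {t4, t6}, add states in Sat(p) with every successor in Z. Z1 = {t1, t4, t6}; fixed.
Sat(A[p U r]) = {t1, t4, t6}
EG A[p U r]: greatest fixpoint, start Z0 = {t1, t4, t6}, keep only states in Sat with some successor in Z. Already a fixed point.
Sat(EG A[p U r]) = {t1, t4, t6}
|Sat(EG A[p U r])| = |{t1, t4, t6}| = 3.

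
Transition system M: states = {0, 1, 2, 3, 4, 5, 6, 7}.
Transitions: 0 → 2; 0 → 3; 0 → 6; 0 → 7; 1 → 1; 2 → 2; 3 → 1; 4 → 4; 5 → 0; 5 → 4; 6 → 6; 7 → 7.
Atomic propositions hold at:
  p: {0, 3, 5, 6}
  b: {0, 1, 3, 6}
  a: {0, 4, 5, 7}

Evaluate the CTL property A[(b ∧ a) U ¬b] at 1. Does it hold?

No

Sat(b ∧ a) = {0}
Sat(¬b) = {2, 4, 5, 7}
A[(b ∧ a) U ¬b]: least fixpoint, start Z0 = Sat(¬b) = {2, 4, 5, 7}, add states in Sat(b ∧ a) with every successor in Z. Already a fixed point.
Sat(A[(b ∧ a) U ¬b]) = {2, 4, 5, 7}
1 ∉ Sat(A[(b ∧ a) U ¬b]) = {2, 4, 5, 7}, so the formula does not hold at 1.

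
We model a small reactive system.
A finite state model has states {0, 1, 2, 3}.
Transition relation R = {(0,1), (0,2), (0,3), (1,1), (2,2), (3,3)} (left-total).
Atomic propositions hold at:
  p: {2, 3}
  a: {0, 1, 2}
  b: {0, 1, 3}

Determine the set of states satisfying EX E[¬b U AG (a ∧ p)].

{0, 2}

Sat(¬b) = {2}
Sat(a ∧ p) = {2}
AG (a ∧ p): greatest fixpoint, start Z0 = {2}, keep only states in Sat with every successor in Z. Already a fixed point.
Sat(AG (a ∧ p)) = {2}
E[¬b U AG (a ∧ p)]: least fixpoint, start Z0 = Sat(AG (a ∧ p)) = {2}, add states in Sat(¬b) with some successor in Z. Already a fixed point.
Sat(E[¬b U AG (a ∧ p)]) = {2}
Sat(EX E[¬b U AG (a ∧ p)]) = {s : some successor in {2}} = {0, 2}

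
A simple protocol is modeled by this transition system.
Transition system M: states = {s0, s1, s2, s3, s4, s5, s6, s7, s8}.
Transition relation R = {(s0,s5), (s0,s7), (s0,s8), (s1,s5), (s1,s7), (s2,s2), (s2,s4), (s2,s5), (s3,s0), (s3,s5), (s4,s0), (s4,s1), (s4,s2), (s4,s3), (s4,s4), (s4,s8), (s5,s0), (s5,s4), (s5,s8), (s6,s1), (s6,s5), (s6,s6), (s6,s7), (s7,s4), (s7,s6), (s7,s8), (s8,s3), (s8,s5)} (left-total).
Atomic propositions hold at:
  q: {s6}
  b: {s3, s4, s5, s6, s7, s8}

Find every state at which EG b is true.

{s3, s4, s5, s6, s7, s8}

EG b: greatest fixpoint, start Z0 = {s3, s4, s5, s6, s7, s8}, keep only states in Sat with some successor in Z. Already a fixed point.
Sat(EG b) = {s3, s4, s5, s6, s7, s8}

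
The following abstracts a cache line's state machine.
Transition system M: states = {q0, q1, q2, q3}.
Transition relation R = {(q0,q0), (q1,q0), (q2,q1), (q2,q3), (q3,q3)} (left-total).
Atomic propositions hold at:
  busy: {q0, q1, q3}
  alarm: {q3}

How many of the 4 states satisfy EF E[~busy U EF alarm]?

Sat(~busy) = {q2}
EF alarm: least fixpoint, start Z0 = {q3}, add states with some successor in Z. Z1 = {q2, q3}; fixed.
Sat(EF alarm) = {q2, q3}
E[~busy U EF alarm]: least fixpoint, start Z0 = Sat(EF alarm) = {q2, q3}, add states in Sat(~busy) with some successor in Z. Already a fixed point.
Sat(E[~busy U EF alarm]) = {q2, q3}
EF E[~busy U EF alarm]: least fixpoint, start Z0 = {q2, q3}, add states with some successor in Z. Already a fixed point.
Sat(EF E[~busy U EF alarm]) = {q2, q3}
|Sat(EF E[~busy U EF alarm])| = |{q2, q3}| = 2.

2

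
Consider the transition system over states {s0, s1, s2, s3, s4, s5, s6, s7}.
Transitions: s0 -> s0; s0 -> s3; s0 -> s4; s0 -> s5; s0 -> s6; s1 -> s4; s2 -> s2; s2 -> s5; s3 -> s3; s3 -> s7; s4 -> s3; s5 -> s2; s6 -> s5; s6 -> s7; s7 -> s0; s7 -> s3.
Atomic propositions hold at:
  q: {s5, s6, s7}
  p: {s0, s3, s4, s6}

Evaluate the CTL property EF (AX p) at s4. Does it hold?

Sat(AX p) = {s : every successor in {s0, s3, s4, s6}} = {s1, s4, s7}
EF (AX p): least fixpoint, start Z0 = {s1, s4, s7}, add states with some successor in Z. Z1 = {s0, s1, s3, s4, s6, s7}; fixed.
Sat(EF (AX p)) = {s0, s1, s3, s4, s6, s7}
s4 ∈ Sat(EF (AX p)) = {s0, s1, s3, s4, s6, s7}, so the formula holds at s4.

Yes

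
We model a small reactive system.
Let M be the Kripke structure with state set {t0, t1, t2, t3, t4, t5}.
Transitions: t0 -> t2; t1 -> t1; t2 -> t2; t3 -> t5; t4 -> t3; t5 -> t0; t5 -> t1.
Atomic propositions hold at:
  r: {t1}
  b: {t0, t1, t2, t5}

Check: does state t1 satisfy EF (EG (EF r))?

Yes

EF r: least fixpoint, start Z0 = {t1}, add states with some successor in Z. Z1 = {t1, t5}; Z2 = {t1, t3, t5}; Z3 = {t1, t3, t4, t5}; fixed.
Sat(EF r) = {t1, t3, t4, t5}
EG (EF r): greatest fixpoint, start Z0 = {t1, t3, t4, t5}, keep only states in Sat with some successor in Z. Already a fixed point.
Sat(EG (EF r)) = {t1, t3, t4, t5}
EF (EG (EF r)): least fixpoint, start Z0 = {t1, t3, t4, t5}, add states with some successor in Z. Already a fixed point.
Sat(EF (EG (EF r))) = {t1, t3, t4, t5}
t1 ∈ Sat(EF (EG (EF r))) = {t1, t3, t4, t5}, so the formula holds at t1.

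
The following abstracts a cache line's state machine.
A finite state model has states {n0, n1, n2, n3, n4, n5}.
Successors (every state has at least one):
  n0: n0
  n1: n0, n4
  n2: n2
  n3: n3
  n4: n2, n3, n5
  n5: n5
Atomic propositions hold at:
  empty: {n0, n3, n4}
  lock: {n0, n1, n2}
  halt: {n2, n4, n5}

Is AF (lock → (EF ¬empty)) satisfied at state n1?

Yes

Sat(¬empty) = {n1, n2, n5}
EF ¬empty: least fixpoint, start Z0 = {n1, n2, n5}, add states with some successor in Z. Z1 = {n1, n2, n4, n5}; fixed.
Sat(EF ¬empty) = {n1, n2, n4, n5}
Sat(lock → (EF ¬empty)) = {n1, n2, n3, n4, n5}
AF (lock → (EF ¬empty)): least fixpoint, start Z0 = {n1, n2, n3, n4, n5}, add states with every successor in Z. Already a fixed point.
Sat(AF (lock → (EF ¬empty))) = {n1, n2, n3, n4, n5}
n1 ∈ Sat(AF (lock → (EF ¬empty))) = {n1, n2, n3, n4, n5}, so the formula holds at n1.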